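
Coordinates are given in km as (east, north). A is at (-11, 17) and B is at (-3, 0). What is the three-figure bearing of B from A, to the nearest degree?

155°

Δeast = -3 − -11 = 8.00; Δnorth = 0 − 17 = -17.00.
Bearing = atan2(Δeast, Δnorth) mod 360° = 154.80° ≈ 155°.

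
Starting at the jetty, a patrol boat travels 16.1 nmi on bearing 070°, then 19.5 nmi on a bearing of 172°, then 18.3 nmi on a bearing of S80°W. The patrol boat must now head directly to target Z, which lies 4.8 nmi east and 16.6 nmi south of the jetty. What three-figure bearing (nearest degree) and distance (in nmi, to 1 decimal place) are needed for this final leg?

086°, 5.0 nmi

Leg 1 (070°, 16.1 nmi): east 16.1 sin 70° = 15.13, north 16.1 cos 70° = 5.51
Leg 2 (172°, 19.5 nmi): east 19.5 sin 172° = 2.71, north 19.5 cos 172° = -19.31
Leg 3 (S80°W, 18.3 nmi): east 18.3 sin 260° = -18.02, north 18.3 cos 260° = -3.18
Current position: (-0.18, -16.98). Target: (4.8, -16.6). Remaining: Δeast = 4.98, Δnorth = 0.38.
Bearing = atan2(4.98, 0.38) mod 360° = 85.62°; distance = √((4.98)² + (0.38)²) = 4.994 nmi.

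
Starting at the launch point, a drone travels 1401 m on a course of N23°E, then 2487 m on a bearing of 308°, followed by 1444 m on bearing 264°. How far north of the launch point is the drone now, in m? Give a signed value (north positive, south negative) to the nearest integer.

Leg 1 (N23°E, 1401 m): east 1401 sin 23° = 547.41, north 1401 cos 23° = 1289.63
Leg 2 (308°, 2487 m): east 2487 sin 308° = -1959.78, north 2487 cos 308° = 1531.15
Leg 3 (264°, 1444 m): east 1444 sin 264° = -1436.09, north 1444 cos 264° = -150.94
Net north component: 2669.84 m.

2670 m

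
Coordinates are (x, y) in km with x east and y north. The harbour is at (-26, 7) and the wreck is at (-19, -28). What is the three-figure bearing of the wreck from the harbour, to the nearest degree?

Δeast = -19 − -26 = 7.00; Δnorth = -28 − 7 = -35.00.
Bearing = atan2(Δeast, Δnorth) mod 360° = 168.69° ≈ 169°.

169°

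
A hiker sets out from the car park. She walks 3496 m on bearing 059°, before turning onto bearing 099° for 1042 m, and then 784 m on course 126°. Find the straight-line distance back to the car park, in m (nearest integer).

4806 m

Leg 1 (059°, 3496 m): east 3496 sin 59° = 2996.66, north 3496 cos 59° = 1800.57
Leg 2 (099°, 1042 m): east 1042 sin 99° = 1029.17, north 1042 cos 99° = -163.00
Leg 3 (126°, 784 m): east 784 sin 126° = 634.27, north 784 cos 126° = -460.82
Net: 4660.10 east, 1176.74 north. Distance = √((4660.10)² + (1176.74)²) = 4806.375 m.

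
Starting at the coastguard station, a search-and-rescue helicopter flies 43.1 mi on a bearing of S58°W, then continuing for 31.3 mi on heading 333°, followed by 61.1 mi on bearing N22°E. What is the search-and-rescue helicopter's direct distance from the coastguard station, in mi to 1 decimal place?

Leg 1 (S58°W, 43.1 mi): east 43.1 sin 238° = -36.55, north 43.1 cos 238° = -22.84
Leg 2 (333°, 31.3 mi): east 31.3 sin 333° = -14.21, north 31.3 cos 333° = 27.89
Leg 3 (N22°E, 61.1 mi): east 61.1 sin 22° = 22.89, north 61.1 cos 22° = 56.65
Net: -27.87 east, 61.70 north. Distance = √((-27.87)² + (61.70)²) = 67.703 mi.

67.7 mi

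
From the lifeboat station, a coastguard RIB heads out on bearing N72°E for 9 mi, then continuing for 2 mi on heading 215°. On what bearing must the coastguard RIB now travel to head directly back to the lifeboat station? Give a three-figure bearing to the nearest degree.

Leg 1 (N72°E, 9 mi): east 9 sin 72° = 8.56, north 9 cos 72° = 2.78
Leg 2 (215°, 2 mi): east 2 sin 215° = -1.15, north 2 cos 215° = -1.64
Net displacement: 7.41 east, 1.14 north. Direction back to start is (-7.41, -1.14): bearing = atan2(-7.41, -1.14) mod 360° = 261.24° ≈ 261°.

261°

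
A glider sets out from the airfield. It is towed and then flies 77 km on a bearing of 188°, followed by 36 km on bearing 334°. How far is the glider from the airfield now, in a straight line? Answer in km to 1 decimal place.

Leg 1 (188°, 77 km): east 77 sin 188° = -10.72, north 77 cos 188° = -76.25
Leg 2 (334°, 36 km): east 36 sin 334° = -15.78, north 36 cos 334° = 32.36
Net: -26.50 east, -43.89 north. Distance = √((-26.50)² + (-43.89)²) = 51.272 km.

51.3 km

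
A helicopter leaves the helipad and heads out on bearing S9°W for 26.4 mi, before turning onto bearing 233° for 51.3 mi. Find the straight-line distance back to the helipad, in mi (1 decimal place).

Leg 1 (S9°W, 26.4 mi): east 26.4 sin 189° = -4.13, north 26.4 cos 189° = -26.07
Leg 2 (233°, 51.3 mi): east 51.3 sin 233° = -40.97, north 51.3 cos 233° = -30.87
Net: -45.10 east, -56.95 north. Distance = √((-45.10)² + (-56.95)²) = 72.644 mi.

72.6 mi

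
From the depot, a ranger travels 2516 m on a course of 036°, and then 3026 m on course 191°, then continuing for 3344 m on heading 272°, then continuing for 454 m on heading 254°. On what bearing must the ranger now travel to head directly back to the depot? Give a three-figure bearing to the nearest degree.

Leg 1 (036°, 2516 m): east 2516 sin 36° = 1478.87, north 2516 cos 36° = 2035.49
Leg 2 (191°, 3026 m): east 3026 sin 191° = -577.39, north 3026 cos 191° = -2970.40
Leg 3 (272°, 3344 m): east 3344 sin 272° = -3341.96, north 3344 cos 272° = 116.70
Leg 4 (254°, 454 m): east 454 sin 254° = -436.41, north 454 cos 254° = -125.14
Net displacement: -2876.90 east, -943.35 north. Direction back to start is (2876.90, 943.35): bearing = atan2(2876.90, 943.35) mod 360° = 71.85° ≈ 072°.

072°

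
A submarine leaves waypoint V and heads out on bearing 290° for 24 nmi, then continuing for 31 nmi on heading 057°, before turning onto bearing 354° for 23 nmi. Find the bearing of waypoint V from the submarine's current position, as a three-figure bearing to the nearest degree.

181°

Leg 1 (290°, 24 nmi): east 24 sin 290° = -22.55, north 24 cos 290° = 8.21
Leg 2 (057°, 31 nmi): east 31 sin 57° = 26.00, north 31 cos 57° = 16.88
Leg 3 (354°, 23 nmi): east 23 sin 354° = -2.40, north 23 cos 354° = 22.87
Net displacement: 1.04 east, 47.97 north. Direction back to start is (-1.04, -47.97): bearing = atan2(-1.04, -47.97) mod 360° = 181.24° ≈ 181°.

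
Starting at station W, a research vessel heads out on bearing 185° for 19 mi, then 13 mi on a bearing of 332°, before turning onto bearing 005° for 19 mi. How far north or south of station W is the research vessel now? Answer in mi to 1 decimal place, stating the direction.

11.5 mi north

Leg 1 (185°, 19 mi): east 19 sin 185° = -1.66, north 19 cos 185° = -18.93
Leg 2 (332°, 13 mi): east 13 sin 332° = -6.10, north 13 cos 332° = 11.48
Leg 3 (005°, 19 mi): east 19 sin 5° = 1.66, north 19 cos 5° = 18.93
Net north component: 11.48 mi.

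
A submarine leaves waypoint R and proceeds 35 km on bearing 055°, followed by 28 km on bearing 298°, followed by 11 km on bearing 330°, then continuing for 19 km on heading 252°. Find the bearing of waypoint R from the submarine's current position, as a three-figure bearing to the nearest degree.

152°

Leg 1 (055°, 35 km): east 35 sin 55° = 28.67, north 35 cos 55° = 20.08
Leg 2 (298°, 28 km): east 28 sin 298° = -24.72, north 28 cos 298° = 13.15
Leg 3 (330°, 11 km): east 11 sin 330° = -5.50, north 11 cos 330° = 9.53
Leg 4 (252°, 19 km): east 19 sin 252° = -18.07, north 19 cos 252° = -5.87
Net displacement: -19.62 east, 36.88 north. Direction back to start is (19.62, -36.88): bearing = atan2(19.62, -36.88) mod 360° = 151.98° ≈ 152°.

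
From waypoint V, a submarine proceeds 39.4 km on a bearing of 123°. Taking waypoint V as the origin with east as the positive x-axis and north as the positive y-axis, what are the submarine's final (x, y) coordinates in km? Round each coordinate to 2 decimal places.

Leg 1 (123°, 39.4 km): east 39.4 sin 123° = 33.04, north 39.4 cos 123° = -21.46
Summing: 33.04 km east, -21.46 km north → (33.04, -21.46).

(33.04, -21.46)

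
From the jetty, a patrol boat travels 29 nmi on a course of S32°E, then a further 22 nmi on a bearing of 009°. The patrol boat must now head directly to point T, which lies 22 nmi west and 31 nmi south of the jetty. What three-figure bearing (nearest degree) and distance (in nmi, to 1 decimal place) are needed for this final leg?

Leg 1 (S32°E, 29 nmi): east 29 sin 148° = 15.37, north 29 cos 148° = -24.59
Leg 2 (009°, 22 nmi): east 22 sin 9° = 3.44, north 22 cos 9° = 21.73
Current position: (18.81, -2.86). Target: (-22, -31). Remaining: Δeast = -40.81, Δnorth = -28.14.
Bearing = atan2(-40.81, -28.14) mod 360° = 235.42°; distance = √((-40.81)² + (-28.14)²) = 49.568 nmi.

235°, 49.6 nmi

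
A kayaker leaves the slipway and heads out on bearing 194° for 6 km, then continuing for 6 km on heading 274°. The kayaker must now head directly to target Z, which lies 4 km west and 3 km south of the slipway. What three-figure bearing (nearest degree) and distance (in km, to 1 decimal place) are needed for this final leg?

055°, 4.2 km

Leg 1 (194°, 6 km): east 6 sin 194° = -1.45, north 6 cos 194° = -5.82
Leg 2 (274°, 6 km): east 6 sin 274° = -5.99, north 6 cos 274° = 0.42
Current position: (-7.44, -5.40). Target: (-4, -3). Remaining: Δeast = 3.44, Δnorth = 2.40.
Bearing = atan2(3.44, 2.40) mod 360° = 55.04°; distance = √((3.44)² + (2.40)²) = 4.194 km.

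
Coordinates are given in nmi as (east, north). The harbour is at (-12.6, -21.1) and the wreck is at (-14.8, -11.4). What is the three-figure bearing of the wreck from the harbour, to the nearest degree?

Δeast = -14.8 − -12.6 = -2.20; Δnorth = -11.4 − -21.1 = 9.70.
Bearing = atan2(Δeast, Δnorth) mod 360° = 347.22° ≈ 347°.

347°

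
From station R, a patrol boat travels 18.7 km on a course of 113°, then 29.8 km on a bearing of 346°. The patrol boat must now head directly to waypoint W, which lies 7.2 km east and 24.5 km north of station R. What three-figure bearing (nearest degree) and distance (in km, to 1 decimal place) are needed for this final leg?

Leg 1 (113°, 18.7 km): east 18.7 sin 113° = 17.21, north 18.7 cos 113° = -7.31
Leg 2 (346°, 29.8 km): east 29.8 sin 346° = -7.21, north 29.8 cos 346° = 28.91
Current position: (10.00, 21.61). Target: (7.2, 24.5). Remaining: Δeast = -2.80, Δnorth = 2.89.
Bearing = atan2(-2.80, 2.89) mod 360° = 315.88°; distance = √((-2.80)² + (2.89)²) = 4.028 km.

316°, 4.0 km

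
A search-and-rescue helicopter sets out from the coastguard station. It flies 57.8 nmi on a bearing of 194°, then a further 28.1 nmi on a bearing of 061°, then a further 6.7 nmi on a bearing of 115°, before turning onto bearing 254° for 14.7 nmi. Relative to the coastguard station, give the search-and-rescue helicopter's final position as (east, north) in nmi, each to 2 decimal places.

(2.54, -49.34)

Leg 1 (194°, 57.8 nmi): east 57.8 sin 194° = -13.98, north 57.8 cos 194° = -56.08
Leg 2 (061°, 28.1 nmi): east 28.1 sin 61° = 24.58, north 28.1 cos 61° = 13.62
Leg 3 (115°, 6.7 nmi): east 6.7 sin 115° = 6.07, north 6.7 cos 115° = -2.83
Leg 4 (254°, 14.7 nmi): east 14.7 sin 254° = -14.13, north 14.7 cos 254° = -4.05
Summing: 2.54 nmi east, -49.34 nmi north → (2.54, -49.34).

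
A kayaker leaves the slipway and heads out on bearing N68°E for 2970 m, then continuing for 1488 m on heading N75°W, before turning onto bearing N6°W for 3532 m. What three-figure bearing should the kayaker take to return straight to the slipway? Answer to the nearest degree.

Leg 1 (N68°E, 2970 m): east 2970 sin 68° = 2753.74, north 2970 cos 68° = 1112.58
Leg 2 (N75°W, 1488 m): east 1488 sin 285° = -1437.30, north 1488 cos 285° = 385.12
Leg 3 (N6°W, 3532 m): east 3532 sin 354° = -369.19, north 3532 cos 354° = 3512.65
Net displacement: 947.24 east, 5010.36 north. Direction back to start is (-947.24, -5010.36): bearing = atan2(-947.24, -5010.36) mod 360° = 190.71° ≈ 191°.

191°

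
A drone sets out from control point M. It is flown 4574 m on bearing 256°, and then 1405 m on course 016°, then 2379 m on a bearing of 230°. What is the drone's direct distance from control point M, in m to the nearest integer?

Leg 1 (256°, 4574 m): east 4574 sin 256° = -4438.13, north 4574 cos 256° = -1106.55
Leg 2 (016°, 1405 m): east 1405 sin 16° = 387.27, north 1405 cos 16° = 1350.57
Leg 3 (230°, 2379 m): east 2379 sin 230° = -1822.42, north 2379 cos 230° = -1529.19
Net: -5873.28 east, -1285.17 north. Distance = √((-5873.28)² + (-1285.17)²) = 6012.246 m.

6012 m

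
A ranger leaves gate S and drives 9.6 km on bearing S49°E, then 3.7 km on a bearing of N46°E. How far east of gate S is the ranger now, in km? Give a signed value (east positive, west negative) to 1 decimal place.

9.9 km

Leg 1 (S49°E, 9.6 km): east 9.6 sin 131° = 7.25, north 9.6 cos 131° = -6.30
Leg 2 (N46°E, 3.7 km): east 3.7 sin 46° = 2.66, north 3.7 cos 46° = 2.57
Net east component: 9.91 km.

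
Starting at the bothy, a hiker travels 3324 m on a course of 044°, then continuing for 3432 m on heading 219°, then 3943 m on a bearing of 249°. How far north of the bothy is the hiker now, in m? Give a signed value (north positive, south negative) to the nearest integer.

Leg 1 (044°, 3324 m): east 3324 sin 44° = 2309.04, north 3324 cos 44° = 2391.09
Leg 2 (219°, 3432 m): east 3432 sin 219° = -2159.83, north 3432 cos 219° = -2667.16
Leg 3 (249°, 3943 m): east 3943 sin 249° = -3681.11, north 3943 cos 249° = -1413.04
Net north component: -1689.12 m.

-1689 m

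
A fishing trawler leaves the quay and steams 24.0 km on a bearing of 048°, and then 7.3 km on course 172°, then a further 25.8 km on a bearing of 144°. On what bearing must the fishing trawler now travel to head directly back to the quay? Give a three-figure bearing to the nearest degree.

289°

Leg 1 (048°, 24.0 km): east 24.0 sin 48° = 17.84, north 24.0 cos 48° = 16.06
Leg 2 (172°, 7.3 km): east 7.3 sin 172° = 1.02, north 7.3 cos 172° = -7.23
Leg 3 (144°, 25.8 km): east 25.8 sin 144° = 15.16, north 25.8 cos 144° = -20.87
Net displacement: 34.02 east, -12.04 north. Direction back to start is (-34.02, 12.04): bearing = atan2(-34.02, 12.04) mod 360° = 289.49° ≈ 289°.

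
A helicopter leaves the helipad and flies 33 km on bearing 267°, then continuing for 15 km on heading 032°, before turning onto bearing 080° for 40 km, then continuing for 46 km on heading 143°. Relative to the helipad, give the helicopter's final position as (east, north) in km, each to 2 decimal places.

Leg 1 (267°, 33 km): east 33 sin 267° = -32.95, north 33 cos 267° = -1.73
Leg 2 (032°, 15 km): east 15 sin 32° = 7.95, north 15 cos 32° = 12.72
Leg 3 (080°, 40 km): east 40 sin 80° = 39.39, north 40 cos 80° = 6.95
Leg 4 (143°, 46 km): east 46 sin 143° = 27.68, north 46 cos 143° = -36.74
Summing: 42.07 km east, -18.80 km north → (42.07, -18.80).

(42.07, -18.80)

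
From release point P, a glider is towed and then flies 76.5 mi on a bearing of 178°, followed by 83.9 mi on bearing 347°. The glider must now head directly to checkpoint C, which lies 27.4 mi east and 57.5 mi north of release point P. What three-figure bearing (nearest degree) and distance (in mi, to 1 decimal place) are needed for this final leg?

040°, 68.0 mi

Leg 1 (178°, 76.5 mi): east 76.5 sin 178° = 2.67, north 76.5 cos 178° = -76.45
Leg 2 (347°, 83.9 mi): east 83.9 sin 347° = -18.87, north 83.9 cos 347° = 81.75
Current position: (-16.20, 5.30). Target: (27.4, 57.5). Remaining: Δeast = 43.60, Δnorth = 52.20.
Bearing = atan2(43.60, 52.20) mod 360° = 39.87°; distance = √((43.60)² + (52.20)²) = 68.018 mi.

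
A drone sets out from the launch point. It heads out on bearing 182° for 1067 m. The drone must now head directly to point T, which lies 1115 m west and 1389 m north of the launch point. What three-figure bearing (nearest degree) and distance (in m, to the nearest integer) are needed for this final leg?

Leg 1 (182°, 1067 m): east 1067 sin 182° = -37.24, north 1067 cos 182° = -1066.35
Current position: (-37.24, -1066.35). Target: (-1115, 1389). Remaining: Δeast = -1077.76, Δnorth = 2455.35.
Bearing = atan2(-1077.76, 2455.35) mod 360° = 336.30°; distance = √((-1077.76)² + (2455.35)²) = 2681.476 m.

336°, 2681 m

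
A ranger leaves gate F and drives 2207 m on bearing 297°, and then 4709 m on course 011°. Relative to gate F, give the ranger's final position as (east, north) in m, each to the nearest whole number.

(-1068, 5624)

Leg 1 (297°, 2207 m): east 2207 sin 297° = -1966.45, north 2207 cos 297° = 1001.96
Leg 2 (011°, 4709 m): east 4709 sin 11° = 898.52, north 4709 cos 11° = 4622.48
Summing: -1067.93 m east, 5624.44 m north → (-1068, 5624).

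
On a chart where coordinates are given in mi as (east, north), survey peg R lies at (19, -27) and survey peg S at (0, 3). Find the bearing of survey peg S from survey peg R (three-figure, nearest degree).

328°

Δeast = 0 − 19 = -19.00; Δnorth = 3 − -27 = 30.00.
Bearing = atan2(Δeast, Δnorth) mod 360° = 327.65° ≈ 328°.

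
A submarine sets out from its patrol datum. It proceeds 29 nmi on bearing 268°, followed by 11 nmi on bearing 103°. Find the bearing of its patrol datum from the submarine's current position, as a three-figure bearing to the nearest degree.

Leg 1 (268°, 29 nmi): east 29 sin 268° = -28.98, north 29 cos 268° = -1.01
Leg 2 (103°, 11 nmi): east 11 sin 103° = 10.72, north 11 cos 103° = -2.47
Net displacement: -18.26 east, -3.49 north. Direction back to start is (18.26, 3.49): bearing = atan2(18.26, 3.49) mod 360° = 79.19° ≈ 079°.

079°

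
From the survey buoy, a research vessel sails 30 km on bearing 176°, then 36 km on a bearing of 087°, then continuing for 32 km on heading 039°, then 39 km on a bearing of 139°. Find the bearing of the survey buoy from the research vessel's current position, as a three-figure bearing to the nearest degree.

291°

Leg 1 (176°, 30 km): east 30 sin 176° = 2.09, north 30 cos 176° = -29.93
Leg 2 (087°, 36 km): east 36 sin 87° = 35.95, north 36 cos 87° = 1.88
Leg 3 (039°, 32 km): east 32 sin 39° = 20.14, north 32 cos 39° = 24.87
Leg 4 (139°, 39 km): east 39 sin 139° = 25.59, north 39 cos 139° = -29.43
Net displacement: 83.77 east, -32.61 north. Direction back to start is (-83.77, 32.61): bearing = atan2(-83.77, 32.61) mod 360° = 291.27° ≈ 291°.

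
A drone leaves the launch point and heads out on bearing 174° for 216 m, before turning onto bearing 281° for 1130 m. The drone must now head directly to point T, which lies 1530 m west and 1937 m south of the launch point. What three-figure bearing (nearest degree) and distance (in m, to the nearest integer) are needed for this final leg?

193°, 1988 m

Leg 1 (174°, 216 m): east 216 sin 174° = 22.58, north 216 cos 174° = -214.82
Leg 2 (281°, 1130 m): east 1130 sin 281° = -1109.24, north 1130 cos 281° = 215.61
Current position: (-1086.66, 0.80). Target: (-1530, -1937). Remaining: Δeast = -443.34, Δnorth = -1937.80.
Bearing = atan2(-443.34, -1937.80) mod 360° = 192.89°; distance = √((-443.34)² + (-1937.80)²) = 1987.865 m.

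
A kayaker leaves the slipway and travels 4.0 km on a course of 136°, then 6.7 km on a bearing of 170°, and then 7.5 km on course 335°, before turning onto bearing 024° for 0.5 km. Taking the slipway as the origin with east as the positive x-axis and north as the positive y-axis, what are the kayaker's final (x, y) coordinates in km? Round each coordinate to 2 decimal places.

Leg 1 (136°, 4.0 km): east 4.0 sin 136° = 2.78, north 4.0 cos 136° = -2.88
Leg 2 (170°, 6.7 km): east 6.7 sin 170° = 1.16, north 6.7 cos 170° = -6.60
Leg 3 (335°, 7.5 km): east 7.5 sin 335° = -3.17, north 7.5 cos 335° = 6.80
Leg 4 (024°, 0.5 km): east 0.5 sin 24° = 0.20, north 0.5 cos 24° = 0.46
Summing: 0.98 km east, -2.22 km north → (0.98, -2.22).

(0.98, -2.22)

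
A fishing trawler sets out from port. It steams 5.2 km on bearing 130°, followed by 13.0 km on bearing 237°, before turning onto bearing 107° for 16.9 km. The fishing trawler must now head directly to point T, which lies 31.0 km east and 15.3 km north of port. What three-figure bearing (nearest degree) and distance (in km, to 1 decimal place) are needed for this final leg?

Leg 1 (130°, 5.2 km): east 5.2 sin 130° = 3.98, north 5.2 cos 130° = -3.34
Leg 2 (237°, 13.0 km): east 13.0 sin 237° = -10.90, north 13.0 cos 237° = -7.08
Leg 3 (107°, 16.9 km): east 16.9 sin 107° = 16.16, north 16.9 cos 107° = -4.94
Current position: (9.24, -15.36). Target: (31.0, 15.3). Remaining: Δeast = 21.76, Δnorth = 30.66.
Bearing = atan2(21.76, 30.66) mod 360° = 35.36°; distance = √((21.76)² + (30.66)²) = 37.599 km.

035°, 37.6 km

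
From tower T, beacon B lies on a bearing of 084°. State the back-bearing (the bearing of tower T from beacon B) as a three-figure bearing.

Back-bearing = 084° + 180° = 264°.

264°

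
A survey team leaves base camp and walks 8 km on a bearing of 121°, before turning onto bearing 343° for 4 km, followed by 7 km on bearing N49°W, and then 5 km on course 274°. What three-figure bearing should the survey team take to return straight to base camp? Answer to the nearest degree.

135°

Leg 1 (121°, 8 km): east 8 sin 121° = 6.86, north 8 cos 121° = -4.12
Leg 2 (343°, 4 km): east 4 sin 343° = -1.17, north 4 cos 343° = 3.83
Leg 3 (N49°W, 7 km): east 7 sin 311° = -5.28, north 7 cos 311° = 4.59
Leg 4 (274°, 5 km): east 5 sin 274° = -4.99, north 5 cos 274° = 0.35
Net displacement: -4.58 east, 4.65 north. Direction back to start is (4.58, -4.65): bearing = atan2(4.58, -4.65) mod 360° = 135.39° ≈ 135°.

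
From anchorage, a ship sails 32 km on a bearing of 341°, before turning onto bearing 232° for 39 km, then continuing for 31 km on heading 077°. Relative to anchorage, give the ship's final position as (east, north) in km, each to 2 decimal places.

(-10.95, 13.22)

Leg 1 (341°, 32 km): east 32 sin 341° = -10.42, north 32 cos 341° = 30.26
Leg 2 (232°, 39 km): east 39 sin 232° = -30.73, north 39 cos 232° = -24.01
Leg 3 (077°, 31 km): east 31 sin 77° = 30.21, north 31 cos 77° = 6.97
Summing: -10.95 km east, 13.22 km north → (-10.95, 13.22).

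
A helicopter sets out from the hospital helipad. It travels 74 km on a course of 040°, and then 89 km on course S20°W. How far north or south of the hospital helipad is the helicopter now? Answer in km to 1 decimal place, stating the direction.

26.9 km south

Leg 1 (040°, 74 km): east 74 sin 40° = 47.57, north 74 cos 40° = 56.69
Leg 2 (S20°W, 89 km): east 89 sin 200° = -30.44, north 89 cos 200° = -83.63
Net north component: -26.95 km.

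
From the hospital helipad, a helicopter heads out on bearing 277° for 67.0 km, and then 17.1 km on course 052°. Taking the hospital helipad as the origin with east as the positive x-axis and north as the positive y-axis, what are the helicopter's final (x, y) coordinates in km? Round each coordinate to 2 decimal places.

Leg 1 (277°, 67.0 km): east 67.0 sin 277° = -66.50, north 67.0 cos 277° = 8.17
Leg 2 (052°, 17.1 km): east 17.1 sin 52° = 13.47, north 17.1 cos 52° = 10.53
Summing: -53.03 km east, 18.69 km north → (-53.03, 18.69).

(-53.03, 18.69)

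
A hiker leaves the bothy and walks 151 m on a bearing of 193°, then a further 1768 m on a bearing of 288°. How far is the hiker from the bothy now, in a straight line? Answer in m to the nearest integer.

Leg 1 (193°, 151 m): east 151 sin 193° = -33.97, north 151 cos 193° = -147.13
Leg 2 (288°, 1768 m): east 1768 sin 288° = -1681.47, north 1768 cos 288° = 546.34
Net: -1715.44 east, 399.21 north. Distance = √((-1715.44)² + (399.21)²) = 1761.275 m.

1761 m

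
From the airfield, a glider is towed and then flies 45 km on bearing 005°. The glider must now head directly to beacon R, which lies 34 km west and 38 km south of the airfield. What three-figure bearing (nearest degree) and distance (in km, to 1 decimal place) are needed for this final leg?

Leg 1 (005°, 45 km): east 45 sin 5° = 3.92, north 45 cos 5° = 44.83
Current position: (3.92, 44.83). Target: (-34, -38). Remaining: Δeast = -37.92, Δnorth = -82.83.
Bearing = atan2(-37.92, -82.83) mod 360° = 204.60°; distance = √((-37.92)² + (-82.83)²) = 91.097 km.

205°, 91.1 km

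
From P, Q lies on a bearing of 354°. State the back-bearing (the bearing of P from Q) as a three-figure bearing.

Back-bearing = 354° − 180° = 174°.

174°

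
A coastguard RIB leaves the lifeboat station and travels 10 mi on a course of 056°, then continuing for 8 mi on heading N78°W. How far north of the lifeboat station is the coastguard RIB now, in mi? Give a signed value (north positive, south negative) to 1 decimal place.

Leg 1 (056°, 10 mi): east 10 sin 56° = 8.29, north 10 cos 56° = 5.59
Leg 2 (N78°W, 8 mi): east 8 sin 282° = -7.83, north 8 cos 282° = 1.66
Net north component: 7.26 mi.

7.3 mi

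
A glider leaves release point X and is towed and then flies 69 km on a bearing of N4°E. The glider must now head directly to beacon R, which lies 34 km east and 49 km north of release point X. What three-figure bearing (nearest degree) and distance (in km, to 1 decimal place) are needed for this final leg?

124°, 35.3 km

Leg 1 (N4°E, 69 km): east 69 sin 4° = 4.81, north 69 cos 4° = 68.83
Current position: (4.81, 68.83). Target: (34, 49). Remaining: Δeast = 29.19, Δnorth = -19.83.
Bearing = atan2(29.19, -19.83) mod 360° = 124.20°; distance = √((29.19)² + (-19.83)²) = 35.287 km.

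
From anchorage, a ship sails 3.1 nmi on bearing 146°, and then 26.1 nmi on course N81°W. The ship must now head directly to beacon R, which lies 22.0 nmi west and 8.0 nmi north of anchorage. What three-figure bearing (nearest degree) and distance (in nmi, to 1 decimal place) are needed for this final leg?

017°, 6.8 nmi

Leg 1 (146°, 3.1 nmi): east 3.1 sin 146° = 1.73, north 3.1 cos 146° = -2.57
Leg 2 (N81°W, 26.1 nmi): east 26.1 sin 279° = -25.78, north 26.1 cos 279° = 4.08
Current position: (-24.05, 1.51). Target: (-22.0, 8.0). Remaining: Δeast = 2.05, Δnorth = 6.49.
Bearing = atan2(2.05, 6.49) mod 360° = 17.50°; distance = √((2.05)² + (6.49)²) = 6.802 nmi.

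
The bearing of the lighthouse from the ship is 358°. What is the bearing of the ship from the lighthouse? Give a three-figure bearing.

178°

Back-bearing = 358° − 180° = 178°.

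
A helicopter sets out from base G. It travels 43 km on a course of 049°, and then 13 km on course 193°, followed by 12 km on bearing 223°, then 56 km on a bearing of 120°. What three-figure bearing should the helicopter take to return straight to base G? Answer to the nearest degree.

Leg 1 (049°, 43 km): east 43 sin 49° = 32.45, north 43 cos 49° = 28.21
Leg 2 (193°, 13 km): east 13 sin 193° = -2.92, north 13 cos 193° = -12.67
Leg 3 (223°, 12 km): east 12 sin 223° = -8.18, north 12 cos 223° = -8.78
Leg 4 (120°, 56 km): east 56 sin 120° = 48.50, north 56 cos 120° = -28.00
Net displacement: 69.84 east, -21.23 north. Direction back to start is (-69.84, 21.23): bearing = atan2(-69.84, 21.23) mod 360° = 286.91° ≈ 287°.

287°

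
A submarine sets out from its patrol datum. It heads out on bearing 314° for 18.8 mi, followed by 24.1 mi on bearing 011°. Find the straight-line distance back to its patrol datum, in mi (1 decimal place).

Leg 1 (314°, 18.8 mi): east 18.8 sin 314° = -13.52, north 18.8 cos 314° = 13.06
Leg 2 (011°, 24.1 mi): east 24.1 sin 11° = 4.60, north 24.1 cos 11° = 23.66
Net: -8.93 east, 36.72 north. Distance = √((-8.93)² + (36.72)²) = 37.786 mi.

37.8 mi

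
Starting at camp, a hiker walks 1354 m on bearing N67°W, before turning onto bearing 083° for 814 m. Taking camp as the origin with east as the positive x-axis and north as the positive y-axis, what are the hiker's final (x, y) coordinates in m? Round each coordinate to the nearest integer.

(-438, 628)

Leg 1 (N67°W, 1354 m): east 1354 sin 293° = -1246.36, north 1354 cos 293° = 529.05
Leg 2 (083°, 814 m): east 814 sin 83° = 807.93, north 814 cos 83° = 99.20
Summing: -438.43 m east, 628.25 m north → (-438, 628).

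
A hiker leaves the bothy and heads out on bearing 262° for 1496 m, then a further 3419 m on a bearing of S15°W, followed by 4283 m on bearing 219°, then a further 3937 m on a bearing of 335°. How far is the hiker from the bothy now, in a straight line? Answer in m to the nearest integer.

7479 m

Leg 1 (262°, 1496 m): east 1496 sin 262° = -1481.44, north 1496 cos 262° = -208.20
Leg 2 (S15°W, 3419 m): east 3419 sin 195° = -884.90, north 3419 cos 195° = -3302.50
Leg 3 (219°, 4283 m): east 4283 sin 219° = -2695.38, north 4283 cos 219° = -3328.52
Leg 4 (335°, 3937 m): east 3937 sin 335° = -1663.85, north 3937 cos 335° = 3568.13
Net: -6725.57 east, -3271.09 north. Distance = √((-6725.57)² + (-3271.09)²) = 7478.857 m.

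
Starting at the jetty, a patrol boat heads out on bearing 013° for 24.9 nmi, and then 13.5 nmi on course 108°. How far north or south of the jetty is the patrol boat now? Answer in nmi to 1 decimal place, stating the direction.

20.1 nmi north

Leg 1 (013°, 24.9 nmi): east 24.9 sin 13° = 5.60, north 24.9 cos 13° = 24.26
Leg 2 (108°, 13.5 nmi): east 13.5 sin 108° = 12.84, north 13.5 cos 108° = -4.17
Net north component: 20.09 nmi.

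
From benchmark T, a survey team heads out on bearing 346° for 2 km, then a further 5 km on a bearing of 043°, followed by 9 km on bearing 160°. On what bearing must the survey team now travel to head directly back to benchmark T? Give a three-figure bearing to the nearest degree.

295°

Leg 1 (346°, 2 km): east 2 sin 346° = -0.48, north 2 cos 346° = 1.94
Leg 2 (043°, 5 km): east 5 sin 43° = 3.41, north 5 cos 43° = 3.66
Leg 3 (160°, 9 km): east 9 sin 160° = 3.08, north 9 cos 160° = -8.46
Net displacement: 6.00 east, -2.86 north. Direction back to start is (-6.00, 2.86): bearing = atan2(-6.00, 2.86) mod 360° = 295.47° ≈ 295°.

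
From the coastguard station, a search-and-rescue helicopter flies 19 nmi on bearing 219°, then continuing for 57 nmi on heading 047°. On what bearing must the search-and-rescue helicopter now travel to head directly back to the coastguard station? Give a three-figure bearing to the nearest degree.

231°

Leg 1 (219°, 19 nmi): east 19 sin 219° = -11.96, north 19 cos 219° = -14.77
Leg 2 (047°, 57 nmi): east 57 sin 47° = 41.69, north 57 cos 47° = 38.87
Net displacement: 29.73 east, 24.11 north. Direction back to start is (-29.73, -24.11): bearing = atan2(-29.73, -24.11) mod 360° = 230.96° ≈ 231°.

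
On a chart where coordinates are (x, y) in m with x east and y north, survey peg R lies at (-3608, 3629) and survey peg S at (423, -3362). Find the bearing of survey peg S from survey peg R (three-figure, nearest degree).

150°

Δeast = 423 − -3608 = 4031.00; Δnorth = -3362 − 3629 = -6991.00.
Bearing = atan2(Δeast, Δnorth) mod 360° = 150.03° ≈ 150°.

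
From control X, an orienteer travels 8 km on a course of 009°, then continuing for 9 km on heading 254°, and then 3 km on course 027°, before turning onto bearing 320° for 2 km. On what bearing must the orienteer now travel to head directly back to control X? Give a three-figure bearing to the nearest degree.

143°

Leg 1 (009°, 8 km): east 8 sin 9° = 1.25, north 8 cos 9° = 7.90
Leg 2 (254°, 9 km): east 9 sin 254° = -8.65, north 9 cos 254° = -2.48
Leg 3 (027°, 3 km): east 3 sin 27° = 1.36, north 3 cos 27° = 2.67
Leg 4 (320°, 2 km): east 2 sin 320° = -1.29, north 2 cos 320° = 1.53
Net displacement: -7.32 east, 9.63 north. Direction back to start is (7.32, -9.63): bearing = atan2(7.32, -9.63) mod 360° = 142.74° ≈ 143°.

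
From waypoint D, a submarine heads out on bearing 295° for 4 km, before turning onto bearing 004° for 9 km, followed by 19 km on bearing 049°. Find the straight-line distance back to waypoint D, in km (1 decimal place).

Leg 1 (295°, 4 km): east 4 sin 295° = -3.63, north 4 cos 295° = 1.69
Leg 2 (004°, 9 km): east 9 sin 4° = 0.63, north 9 cos 4° = 8.98
Leg 3 (049°, 19 km): east 19 sin 49° = 14.34, north 19 cos 49° = 12.47
Net: 11.34 east, 23.13 north. Distance = √((11.34)² + (23.13)²) = 25.764 km.

25.8 km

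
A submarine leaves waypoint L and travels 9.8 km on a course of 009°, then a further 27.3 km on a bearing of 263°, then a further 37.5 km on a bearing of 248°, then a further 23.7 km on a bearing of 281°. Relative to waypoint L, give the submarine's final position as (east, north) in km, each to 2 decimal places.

(-83.60, -3.17)

Leg 1 (009°, 9.8 km): east 9.8 sin 9° = 1.53, north 9.8 cos 9° = 9.68
Leg 2 (263°, 27.3 km): east 27.3 sin 263° = -27.10, north 27.3 cos 263° = -3.33
Leg 3 (248°, 37.5 km): east 37.5 sin 248° = -34.77, north 37.5 cos 248° = -14.05
Leg 4 (281°, 23.7 km): east 23.7 sin 281° = -23.26, north 23.7 cos 281° = 4.52
Summing: -83.60 km east, -3.17 km north → (-83.60, -3.17).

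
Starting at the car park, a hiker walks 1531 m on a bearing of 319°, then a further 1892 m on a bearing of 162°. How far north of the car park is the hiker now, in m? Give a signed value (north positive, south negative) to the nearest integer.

-644 m

Leg 1 (319°, 1531 m): east 1531 sin 319° = -1004.43, north 1531 cos 319° = 1155.46
Leg 2 (162°, 1892 m): east 1892 sin 162° = 584.66, north 1892 cos 162° = -1799.40
Net north component: -643.94 m.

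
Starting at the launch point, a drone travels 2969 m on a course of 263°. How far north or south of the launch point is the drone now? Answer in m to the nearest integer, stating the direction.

362 m south

Leg 1 (263°, 2969 m): east 2969 sin 263° = -2946.87, north 2969 cos 263° = -361.83
Net north component: -361.83 m.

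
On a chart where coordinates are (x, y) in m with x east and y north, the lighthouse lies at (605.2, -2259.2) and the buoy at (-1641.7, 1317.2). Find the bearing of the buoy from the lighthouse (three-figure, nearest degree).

328°

Δeast = -1641.7 − 605.2 = -2246.90; Δnorth = 1317.2 − -2259.2 = 3576.40.
Bearing = atan2(Δeast, Δnorth) mod 360° = 327.86° ≈ 328°.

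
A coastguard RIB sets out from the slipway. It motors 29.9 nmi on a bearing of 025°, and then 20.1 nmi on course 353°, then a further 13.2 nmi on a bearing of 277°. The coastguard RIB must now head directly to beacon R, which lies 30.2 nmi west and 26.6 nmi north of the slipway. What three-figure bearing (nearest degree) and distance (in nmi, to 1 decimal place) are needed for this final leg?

231°, 35.1 nmi

Leg 1 (025°, 29.9 nmi): east 29.9 sin 25° = 12.64, north 29.9 cos 25° = 27.10
Leg 2 (353°, 20.1 nmi): east 20.1 sin 353° = -2.45, north 20.1 cos 353° = 19.95
Leg 3 (277°, 13.2 nmi): east 13.2 sin 277° = -13.10, north 13.2 cos 277° = 1.61
Current position: (-2.91, 48.66). Target: (-30.2, 26.6). Remaining: Δeast = -27.29, Δnorth = -22.06.
Bearing = atan2(-27.29, -22.06) mod 360° = 231.05°; distance = √((-27.29)² + (-22.06)²) = 35.086 nmi.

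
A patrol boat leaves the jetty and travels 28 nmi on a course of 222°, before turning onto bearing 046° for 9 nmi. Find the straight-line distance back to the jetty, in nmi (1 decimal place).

Leg 1 (222°, 28 nmi): east 28 sin 222° = -18.74, north 28 cos 222° = -20.81
Leg 2 (046°, 9 nmi): east 9 sin 46° = 6.47, north 9 cos 46° = 6.25
Net: -12.26 east, -14.56 north. Distance = √((-12.26)² + (-14.56)²) = 19.032 nmi.

19.0 nmi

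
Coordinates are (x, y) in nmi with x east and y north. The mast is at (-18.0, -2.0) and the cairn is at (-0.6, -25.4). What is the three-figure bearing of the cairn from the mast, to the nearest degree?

143°

Δeast = -0.6 − -18.0 = 17.40; Δnorth = -25.4 − -2.0 = -23.40.
Bearing = atan2(Δeast, Δnorth) mod 360° = 143.37° ≈ 143°.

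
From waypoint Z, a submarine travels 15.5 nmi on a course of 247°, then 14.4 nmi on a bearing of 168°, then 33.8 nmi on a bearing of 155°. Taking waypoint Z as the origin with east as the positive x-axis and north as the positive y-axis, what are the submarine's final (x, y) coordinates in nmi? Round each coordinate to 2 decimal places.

(3.01, -50.77)

Leg 1 (247°, 15.5 nmi): east 15.5 sin 247° = -14.27, north 15.5 cos 247° = -6.06
Leg 2 (168°, 14.4 nmi): east 14.4 sin 168° = 2.99, north 14.4 cos 168° = -14.09
Leg 3 (155°, 33.8 nmi): east 33.8 sin 155° = 14.28, north 33.8 cos 155° = -30.63
Summing: 3.01 nmi east, -50.77 nmi north → (3.01, -50.77).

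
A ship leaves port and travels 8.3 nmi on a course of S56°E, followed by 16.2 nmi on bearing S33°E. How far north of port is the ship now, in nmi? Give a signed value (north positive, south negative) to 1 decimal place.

-18.2 nmi

Leg 1 (S56°E, 8.3 nmi): east 8.3 sin 124° = 6.88, north 8.3 cos 124° = -4.64
Leg 2 (S33°E, 16.2 nmi): east 16.2 sin 147° = 8.82, north 16.2 cos 147° = -13.59
Net north component: -18.23 nmi.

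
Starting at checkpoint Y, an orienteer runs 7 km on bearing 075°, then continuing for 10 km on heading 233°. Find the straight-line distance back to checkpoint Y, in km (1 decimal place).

4.4 km

Leg 1 (075°, 7 km): east 7 sin 75° = 6.76, north 7 cos 75° = 1.81
Leg 2 (233°, 10 km): east 10 sin 233° = -7.99, north 10 cos 233° = -6.02
Net: -1.22 east, -4.21 north. Distance = √((-1.22)² + (-4.21)²) = 4.381 km.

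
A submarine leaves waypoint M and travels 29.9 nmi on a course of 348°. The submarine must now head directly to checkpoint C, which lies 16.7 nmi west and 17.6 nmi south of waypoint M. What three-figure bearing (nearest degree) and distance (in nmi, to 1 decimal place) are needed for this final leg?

Leg 1 (348°, 29.9 nmi): east 29.9 sin 348° = -6.22, north 29.9 cos 348° = 29.25
Current position: (-6.22, 29.25). Target: (-16.7, -17.6). Remaining: Δeast = -10.48, Δnorth = -46.85.
Bearing = atan2(-10.48, -46.85) mod 360° = 192.61°; distance = √((-10.48)² + (-46.85)²) = 48.005 nmi.

193°, 48.0 nmi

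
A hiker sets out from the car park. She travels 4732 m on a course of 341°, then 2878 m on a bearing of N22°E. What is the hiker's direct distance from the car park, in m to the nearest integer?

7158 m

Leg 1 (341°, 4732 m): east 4732 sin 341° = -1540.59, north 4732 cos 341° = 4474.19
Leg 2 (N22°E, 2878 m): east 2878 sin 22° = 1078.12, north 2878 cos 22° = 2668.44
Net: -462.47 east, 7142.63 north. Distance = √((-462.47)² + (7142.63)²) = 7157.585 m.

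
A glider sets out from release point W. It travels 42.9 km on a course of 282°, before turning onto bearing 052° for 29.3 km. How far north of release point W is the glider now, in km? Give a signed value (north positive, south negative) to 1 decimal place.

Leg 1 (282°, 42.9 km): east 42.9 sin 282° = -41.96, north 42.9 cos 282° = 8.92
Leg 2 (052°, 29.3 km): east 29.3 sin 52° = 23.09, north 29.3 cos 52° = 18.04
Net north component: 26.96 km.

27.0 km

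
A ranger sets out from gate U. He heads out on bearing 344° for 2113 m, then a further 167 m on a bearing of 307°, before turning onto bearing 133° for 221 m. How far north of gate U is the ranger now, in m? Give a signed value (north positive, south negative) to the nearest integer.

1981 m

Leg 1 (344°, 2113 m): east 2113 sin 344° = -582.42, north 2113 cos 344° = 2031.15
Leg 2 (307°, 167 m): east 167 sin 307° = -133.37, north 167 cos 307° = 100.50
Leg 3 (133°, 221 m): east 221 sin 133° = 161.63, north 221 cos 133° = -150.72
Net north component: 1980.93 m.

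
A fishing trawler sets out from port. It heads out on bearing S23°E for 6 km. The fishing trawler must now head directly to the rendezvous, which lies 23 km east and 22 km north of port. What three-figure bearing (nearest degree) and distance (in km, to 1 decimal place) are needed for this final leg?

Leg 1 (S23°E, 6 km): east 6 sin 157° = 2.34, north 6 cos 157° = -5.52
Current position: (2.34, -5.52). Target: (23, 22). Remaining: Δeast = 20.66, Δnorth = 27.52.
Bearing = atan2(20.66, 27.52) mod 360° = 36.89°; distance = √((20.66)² + (27.52)²) = 34.412 km.

037°, 34.4 km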